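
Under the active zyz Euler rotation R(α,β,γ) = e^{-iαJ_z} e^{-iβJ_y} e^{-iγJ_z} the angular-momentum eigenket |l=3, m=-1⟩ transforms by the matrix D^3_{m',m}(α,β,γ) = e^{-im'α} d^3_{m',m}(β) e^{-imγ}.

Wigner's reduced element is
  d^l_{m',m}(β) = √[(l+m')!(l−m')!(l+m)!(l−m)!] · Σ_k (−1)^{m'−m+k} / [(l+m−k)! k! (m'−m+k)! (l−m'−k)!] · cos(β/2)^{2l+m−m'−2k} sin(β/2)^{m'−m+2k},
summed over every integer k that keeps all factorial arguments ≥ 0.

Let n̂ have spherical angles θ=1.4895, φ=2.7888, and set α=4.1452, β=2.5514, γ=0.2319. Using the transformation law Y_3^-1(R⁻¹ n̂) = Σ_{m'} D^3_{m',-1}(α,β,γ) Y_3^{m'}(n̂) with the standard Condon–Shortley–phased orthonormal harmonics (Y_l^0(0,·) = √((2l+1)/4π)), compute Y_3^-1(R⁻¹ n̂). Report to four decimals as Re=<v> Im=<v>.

Re=0.1402 Im=-0.2862

Need the full column D^3_{m',-1} for m'=−3..3 at α=4.1452, β=2.5514, γ=0.2319.
cos(β/2)=0.290832, sin(β/2)=0.956774
d^3_{-3,-1}: single k=2 term ⇒ +0.025365;  D = +0.025235+0.002561i
d^3_{-2,-1}: k∈[1..2] ⇒ +0.006295 -0.136265 = -0.129970;  D = +0.080538-0.102009i
d^3_{-1,-1}: k∈[0..2] ⇒ +0.000605 -0.052394 +0.425278 = +0.373490;  D = -0.122894-0.352692i
d^3_{0,-1}: k∈[0..2] ⇒ -0.006896 +0.223907 -0.807756 = -0.590745;  D = -0.574932-0.135769i
d^3_{1,-1}: k∈[0..2] ⇒ +0.039295 -0.567038 +0.767108 = +0.239365;  D = -0.171558+0.166924i
d^3_{2,-1}: k∈[0..1] ⇒ -0.136265 +0.737377 = +0.601111;  D = -0.122083-0.588584i
d^3_{3,-1}: single k=0 term ⇒ +0.274516;  D = +0.256660+0.097391i
Y_3^{m'}(θ=1.4895,φ=2.7888) and Σ D·Y over m':
  (+0.0252+0.0026i)·(-0.2025-0.3600i)  (+0.0805-0.1020i)·(+0.0628+0.0535i)  (-0.1229-0.3527i)·(+0.2923+0.1076i)  (-0.5749-0.1358i)·(-0.0899+0.0000i)  (-0.1716+0.1669i)·(-0.2923+0.1076i)  (-0.1221-0.5886i)·(+0.0628-0.0535i)  (+0.2567+0.0974i)·(+0.2025-0.3600i)
Y_3^-1(R⁻¹ n̂) = +0.140151-0.286168i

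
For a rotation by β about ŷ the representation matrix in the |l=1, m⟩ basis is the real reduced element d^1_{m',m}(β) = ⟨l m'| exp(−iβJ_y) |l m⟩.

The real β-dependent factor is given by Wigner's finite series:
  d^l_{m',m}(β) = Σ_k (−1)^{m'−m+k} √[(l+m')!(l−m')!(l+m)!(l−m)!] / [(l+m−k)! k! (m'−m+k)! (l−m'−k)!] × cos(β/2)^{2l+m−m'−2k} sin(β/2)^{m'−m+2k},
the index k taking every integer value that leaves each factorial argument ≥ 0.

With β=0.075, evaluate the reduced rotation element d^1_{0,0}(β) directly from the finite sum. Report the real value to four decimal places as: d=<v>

d^1_{0,0}(β=0.075) via Wigner's sum:
Half-angle: c=0.999297, s=0.037491. N=√(1·1·1·1)=1.000000
Admissible k: 0..1 (factorial args all ≥0)
  k=0: (−1)^0·1.0000/(1)·0.9993^2·0.0375^0 = +0.998594
  k=1: (−1)^1·1.0000/(1)·0.9993^0·0.0375^2 = -0.001406
d^1_{0,0}(0.075) = +0.998594 -0.001406 = +0.997189

d=0.9972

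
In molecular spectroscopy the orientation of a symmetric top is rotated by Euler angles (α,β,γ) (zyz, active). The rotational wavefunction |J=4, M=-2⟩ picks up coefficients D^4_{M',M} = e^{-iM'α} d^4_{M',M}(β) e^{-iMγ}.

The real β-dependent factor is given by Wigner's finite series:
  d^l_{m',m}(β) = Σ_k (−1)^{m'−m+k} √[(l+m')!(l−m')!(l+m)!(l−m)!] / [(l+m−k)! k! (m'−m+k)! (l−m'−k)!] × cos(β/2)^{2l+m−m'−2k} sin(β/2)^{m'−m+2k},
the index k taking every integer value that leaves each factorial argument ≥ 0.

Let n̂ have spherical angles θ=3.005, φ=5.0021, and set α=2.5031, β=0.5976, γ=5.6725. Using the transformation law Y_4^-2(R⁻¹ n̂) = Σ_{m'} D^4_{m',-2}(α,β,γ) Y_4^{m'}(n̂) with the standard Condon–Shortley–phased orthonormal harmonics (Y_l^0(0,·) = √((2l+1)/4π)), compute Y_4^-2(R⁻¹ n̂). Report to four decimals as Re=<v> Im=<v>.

Need the full column D^4_{m',-2} for m'=−4..4 at α=2.5031, β=0.5976, γ=5.6725.
cos(β/2)=0.955690, sin(β/2)=0.294374
d^4_{-4,-2}: single k=2 term ⇒ +0.349366;  D = -0.281523+0.206884i
d^4_{-3,-2}: k∈[1..2] ⇒ +0.802017 -0.228280 = +0.573737;  D = +0.573730+0.002722i
d^4_{-2,-2}: k∈[0..2] ⇒ +0.695886 -0.792287 +0.093963 = -0.002438;  D = +0.001951+0.001462i
d^4_{-1,-2}: k∈[0..2] ⇒ -0.909402 +0.431409 -0.027287 = -0.505280;  D = -0.144034-0.484316i
d^4_{0,-2}: k∈[0..2] ⇒ +0.626358 -0.158473 +0.005638 = +0.473523;  D = +0.162115-0.444908i
d^4_{1,-2}: k∈[0..2] ⇒ -0.287606 +0.040931 -0.000777 = -0.247452;  D = +0.206593-0.136205i
d^4_{2,-2}: k∈[0..2] ⇒ +0.093963 -0.007132 +0.000056 = +0.086887;  D = +0.086753+0.004830i
d^4_{3,-2}: k∈[0..1] ⇒ -0.021659 +0.000685 = -0.020974;  D = +0.016121+0.013417i
d^4_{4,-2}: single k=0 term ⇒ +0.003145;  D = +0.000742+0.003056i
Y_4^{m'}(θ=3.005,φ=5.0021) and Σ D·Y over m':
  (-0.2815+0.2069i)·(+0.0001-0.0001i)  (+0.5737+0.0027i)·(+0.0024+0.0020i)  (+0.0020+0.0015i)·(-0.0305+0.0199i)  (-0.1440-0.4843i)·(-0.0706-0.2367i)  (+0.1621-0.4449i)·(+0.7691+0.0000i)  (+0.2066-0.1362i)·(+0.0706-0.2367i)  (+0.0868+0.0048i)·(-0.0305-0.0199i)  (+0.0161+0.0134i)·(-0.0024+0.0020i)  (+0.0007+0.0031i)·(+0.0001+0.0001i)
Y_4^-2(R⁻¹ n̂) = +0.001221-0.333087i

Re=0.0012 Im=-0.3331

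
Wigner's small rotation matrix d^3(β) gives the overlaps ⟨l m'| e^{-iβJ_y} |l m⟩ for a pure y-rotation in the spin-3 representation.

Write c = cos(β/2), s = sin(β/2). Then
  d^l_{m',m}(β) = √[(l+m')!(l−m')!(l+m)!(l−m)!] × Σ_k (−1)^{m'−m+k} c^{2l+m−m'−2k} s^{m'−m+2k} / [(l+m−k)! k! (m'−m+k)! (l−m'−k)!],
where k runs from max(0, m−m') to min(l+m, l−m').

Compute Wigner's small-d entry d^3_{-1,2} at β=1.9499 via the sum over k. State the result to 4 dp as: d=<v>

d=-0.0555

d^3_{-1,2}(β=1.9499) via Wigner's sum:
With c≡cos(β/2)=0.561209 and s≡sin(β/2)=0.827674, N=[2·24·120·1]^{1/2}=75.894664
k: max(0,(2)−(-1))=3 … min(3+(2),3−(-1))=4
  k=3: (−1)^0·75.8947/(12)·0.5612^3·0.8277^3 = +0.633844
  k=4: (−1)^1·75.8947/(24)·0.5612^1·0.8277^5 = -0.689320
d^3_{-1,2}(1.9499) = +0.633844 -0.689320 = -0.055476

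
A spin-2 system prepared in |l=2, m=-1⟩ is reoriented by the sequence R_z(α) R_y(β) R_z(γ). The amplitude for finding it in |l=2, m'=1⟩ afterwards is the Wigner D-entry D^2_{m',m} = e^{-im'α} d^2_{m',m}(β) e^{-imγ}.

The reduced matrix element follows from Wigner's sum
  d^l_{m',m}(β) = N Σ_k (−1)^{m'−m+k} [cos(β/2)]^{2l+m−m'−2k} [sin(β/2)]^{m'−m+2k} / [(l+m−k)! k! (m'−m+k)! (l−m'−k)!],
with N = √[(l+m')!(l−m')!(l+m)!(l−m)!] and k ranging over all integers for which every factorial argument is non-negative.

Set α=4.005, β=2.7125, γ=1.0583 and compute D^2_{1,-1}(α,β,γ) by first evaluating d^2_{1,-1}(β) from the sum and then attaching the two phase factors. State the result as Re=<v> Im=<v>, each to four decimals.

D^2_{1,-1}(4.005,2.7125,1.0583) = e^{-i·1·4.005}·d^2_{1,-1}(2.7125)·e^{-i·-1·1.0583}. Compute d first:
Half-angle: c=0.212904, s=0.977073. N=√(6·1·1·6)=6.000000
The bounds max(0,m−m')=0 and min(l+m,l−m')=1 give 2 terms
  k=0: (−1)^2·6.0000/(2)·0.2129^2·0.9771^2 = +0.129821
  k=1: (−1)^3·6.0000/(6)·0.2129^0·0.9771^4 = -0.911398
d^2_{1,-1}(2.7125) = +0.129821 -0.911398 = -0.781578
Phases: e^{-i·(1)·4.005}=-0.649851+0.760061i, e^{-i·(-1)·1.0583}=+0.490354+0.871523i ⇒ D=+0.766781+0.151361i

Re=0.7668 Im=0.1514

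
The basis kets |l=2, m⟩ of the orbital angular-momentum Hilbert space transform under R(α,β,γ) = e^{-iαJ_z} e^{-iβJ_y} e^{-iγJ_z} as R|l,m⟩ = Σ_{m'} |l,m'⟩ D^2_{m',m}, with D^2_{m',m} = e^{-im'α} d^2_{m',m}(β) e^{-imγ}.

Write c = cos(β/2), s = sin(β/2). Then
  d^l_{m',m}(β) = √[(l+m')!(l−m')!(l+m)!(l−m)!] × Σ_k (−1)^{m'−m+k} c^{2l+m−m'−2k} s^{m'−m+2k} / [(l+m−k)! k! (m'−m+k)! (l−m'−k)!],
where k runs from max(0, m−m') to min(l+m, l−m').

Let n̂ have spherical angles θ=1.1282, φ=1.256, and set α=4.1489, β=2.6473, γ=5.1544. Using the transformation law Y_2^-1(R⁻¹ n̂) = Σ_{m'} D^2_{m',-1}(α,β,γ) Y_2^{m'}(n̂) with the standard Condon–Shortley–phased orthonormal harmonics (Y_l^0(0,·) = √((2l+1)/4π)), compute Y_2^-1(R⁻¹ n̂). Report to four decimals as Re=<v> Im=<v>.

Need the full column D^2_{m',-1} for m'=−2..2 at α=4.1489, β=2.6473, γ=5.1544.
cos(β/2)=0.244638, sin(β/2)=0.969614
d^2_{-2,-1}: single k=1 term ⇒ +0.028392;  D = +0.017962+0.021988i
d^2_{-1,-1}: k∈[0..1] ⇒ +0.003582 -0.168798 = -0.165216;  D = +0.163999-0.020021i
d^2_{0,-1}: k∈[0..1] ⇒ -0.034773 +0.546257 = +0.511483;  D = +0.218791-0.462326i
d^2_{1,-1}: k∈[0..1] ⇒ +0.168798 -0.883886 = -0.715088;  D = -0.383049-0.603842i
d^2_{2,-1}: single k=0 term ⇒ -0.446017;  D = +0.446016-0.000806i
Y_2^{m'}(θ=1.1282,φ=1.256) and Σ D·Y over m':
  (+0.0180+0.0220i)·(-0.2549-0.1857i)  (+0.1640-0.0200i)·(+0.0926-0.2843i)  (+0.2188-0.4623i)·(-0.1418+0.0000i)  (-0.3830-0.6038i)·(-0.0926-0.2843i)  (+0.4460-0.0008i)·(-0.2549+0.1857i)
Y_2^-1(R⁻¹ n̂) = -0.271808+0.255996i

Re=-0.2718 Im=0.2560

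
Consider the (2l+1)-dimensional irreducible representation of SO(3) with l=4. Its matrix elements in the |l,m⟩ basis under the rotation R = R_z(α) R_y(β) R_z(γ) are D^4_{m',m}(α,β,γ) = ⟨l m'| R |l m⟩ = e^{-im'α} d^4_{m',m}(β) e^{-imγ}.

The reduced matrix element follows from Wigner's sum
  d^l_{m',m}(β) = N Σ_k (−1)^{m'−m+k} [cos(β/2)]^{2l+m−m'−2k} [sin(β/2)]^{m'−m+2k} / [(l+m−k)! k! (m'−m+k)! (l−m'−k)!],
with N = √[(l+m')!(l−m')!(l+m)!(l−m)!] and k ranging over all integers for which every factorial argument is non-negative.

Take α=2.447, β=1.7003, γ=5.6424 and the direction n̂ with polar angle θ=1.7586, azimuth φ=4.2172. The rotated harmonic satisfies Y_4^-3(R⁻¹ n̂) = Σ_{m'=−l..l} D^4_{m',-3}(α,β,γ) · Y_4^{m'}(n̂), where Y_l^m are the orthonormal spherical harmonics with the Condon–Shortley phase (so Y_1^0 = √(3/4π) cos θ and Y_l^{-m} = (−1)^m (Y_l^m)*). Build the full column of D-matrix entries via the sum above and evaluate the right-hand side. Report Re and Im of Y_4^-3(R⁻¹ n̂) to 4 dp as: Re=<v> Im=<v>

Re=-0.1937 Im=-0.0585

Need the full column D^4_{m',-3} for m'=−4..4 at α=2.447, β=1.7003, γ=5.6424.
cos(β/2)=0.659870, sin(β/2)=0.751379
d^4_{-4,-3}: single k=1 term ⇒ +0.115775;  D = -0.001350+0.115767i
d^4_{-3,-3}: k∈[0..1] ⇒ +0.035948 -0.326264 = -0.290316;  D = -0.188412+0.220872i
d^4_{-2,-3}: k∈[0..1] ⇒ -0.153156 +0.595740 = +0.442584;  D = -0.436208+0.074855i
d^4_{-1,-3}: k∈[0..1] ⇒ +0.369948 -0.799449 = -0.429501;  D = -0.371734-0.215139i
d^4_{0,-3}: k∈[0..1] ⇒ -0.627965 +0.814210 = +0.186245;  D = -0.064136-0.174854i
d^4_{1,-3}: k∈[0..1] ⇒ +0.799449 -0.621933 = +0.177517;  D = -0.059707+0.167174i
d^4_{2,-3}: k∈[0..1] ⇒ -0.772427 +0.333839 = -0.438588;  D = -0.377712+0.222920i
d^4_{3,-3}: k∈[0..1] ⇒ +0.548493 -0.101595 = +0.446898;  D = -0.441088-0.071826i
d^4_{4,-3}: single k=0 term ⇒ -0.252359;  D = -0.165409-0.190591i
Y_4^{m'}(θ=1.7586,φ=4.2172) and Σ D·Y over m':
  (-0.0014+0.1158i)·(-0.1643+0.3781i)  (-0.1884+0.2209i)·(-0.2208+0.0189i)  (-0.4362+0.0749i)·(+0.1338+0.2041i)  (-0.3717-0.2151i)·(-0.1136+0.2104i)  (-0.0641-0.1749i)·(+0.2112+0.0000i)  (-0.0597+0.1672i)·(+0.1136+0.2104i)  (-0.3777+0.2229i)·(+0.1338-0.2041i)  (-0.4411-0.0718i)·(+0.2208+0.0189i)  (-0.1654-0.1906i)·(-0.1643-0.3781i)
Y_4^-3(R⁻¹ n̂) = -0.193735-0.058530i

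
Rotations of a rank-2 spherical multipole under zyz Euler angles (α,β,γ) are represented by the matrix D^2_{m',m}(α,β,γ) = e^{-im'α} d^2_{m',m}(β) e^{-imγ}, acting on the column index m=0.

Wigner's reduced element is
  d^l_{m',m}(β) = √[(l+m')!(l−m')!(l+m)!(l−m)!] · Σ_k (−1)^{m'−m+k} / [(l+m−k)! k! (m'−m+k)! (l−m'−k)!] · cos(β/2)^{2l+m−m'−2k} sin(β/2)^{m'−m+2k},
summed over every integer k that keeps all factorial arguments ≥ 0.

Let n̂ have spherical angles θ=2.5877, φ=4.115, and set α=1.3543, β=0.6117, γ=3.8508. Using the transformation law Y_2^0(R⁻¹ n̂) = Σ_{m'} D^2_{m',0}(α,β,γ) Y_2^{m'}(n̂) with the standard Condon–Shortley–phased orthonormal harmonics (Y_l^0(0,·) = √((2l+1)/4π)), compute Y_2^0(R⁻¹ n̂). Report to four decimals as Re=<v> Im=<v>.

Need the full column D^2_{m',0} for m'=−2..2 at α=1.3543, β=0.6117, γ=3.8508.
cos(β/2)=0.953591, sin(β/2)=0.301104
d^2_{-2,0}: single k=2 term ⇒ +0.201945;  D = -0.183308+0.084734i
d^2_{-1,0}: k∈[1..2] ⇒ +0.639556 -0.063766 = +0.575791;  D = +0.123685+0.562350i
d^2_{0,0}: k∈[0..2] ⇒ +0.826893 -0.329775 +0.008220 = +0.505338;  D = +0.505338+0.000000i
d^2_{1,0}: k∈[0..1] ⇒ -0.639556 +0.063766 = -0.575791;  D = -0.123685+0.562350i
d^2_{2,0}: single k=0 term ⇒ +0.201945;  D = -0.183308-0.084734i
Y_2^{m'}(θ=2.5877,φ=4.115) and Σ D·Y over m':
  (-0.1833+0.0847i)·(-0.0392-0.0994i)  (+0.1237+0.5623i)·(+0.1944-0.2857i)  (+0.5053+0.0000i)·(+0.3690+0.0000i)  (-0.1237+0.5623i)·(-0.1944-0.2857i)  (-0.1833-0.0847i)·(-0.0392+0.0994i)
Y_2^0(R⁻¹ n̂) = +0.587171+0.000000i

Re=0.5872 Im=0.0000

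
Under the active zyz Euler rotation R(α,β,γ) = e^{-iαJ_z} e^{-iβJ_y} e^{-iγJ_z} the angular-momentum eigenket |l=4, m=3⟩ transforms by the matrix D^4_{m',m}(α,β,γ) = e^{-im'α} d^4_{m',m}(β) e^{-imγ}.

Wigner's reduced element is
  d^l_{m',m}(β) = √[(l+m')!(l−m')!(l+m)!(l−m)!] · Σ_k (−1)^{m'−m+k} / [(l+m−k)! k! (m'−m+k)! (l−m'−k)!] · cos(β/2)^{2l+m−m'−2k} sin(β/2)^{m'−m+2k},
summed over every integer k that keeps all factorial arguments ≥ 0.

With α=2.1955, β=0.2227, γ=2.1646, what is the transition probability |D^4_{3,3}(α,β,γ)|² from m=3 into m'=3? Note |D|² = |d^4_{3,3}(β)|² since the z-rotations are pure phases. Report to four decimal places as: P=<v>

P=0.7539

Split into d^4_{3,3}(β=0.2227) × two z-phases.
c=cos(0.2227/2)=0.993807, s=sin(0.2227/2)=0.111120; N=√[5040·1·5040·1]=5040.000000
k: max(0,(3)−(3))=0 … min(4+(3),4−(3))=1
  k=0: (−1)^0·5040.0000/(5040)·0.9938^8·0.1111^0 = +0.951517
  k=1: (−1)^1·5040.0000/(720)·0.9938^6·0.1111^2 = -0.083271
d^4_{3,3}(0.2227) = +0.951517 -0.083271 = +0.868245
|D^4_{3,3}|² = |d^4_{3,3}(β)|² = (+0.868245)² = 0.753850 (the z-rotation phases have unit modulus)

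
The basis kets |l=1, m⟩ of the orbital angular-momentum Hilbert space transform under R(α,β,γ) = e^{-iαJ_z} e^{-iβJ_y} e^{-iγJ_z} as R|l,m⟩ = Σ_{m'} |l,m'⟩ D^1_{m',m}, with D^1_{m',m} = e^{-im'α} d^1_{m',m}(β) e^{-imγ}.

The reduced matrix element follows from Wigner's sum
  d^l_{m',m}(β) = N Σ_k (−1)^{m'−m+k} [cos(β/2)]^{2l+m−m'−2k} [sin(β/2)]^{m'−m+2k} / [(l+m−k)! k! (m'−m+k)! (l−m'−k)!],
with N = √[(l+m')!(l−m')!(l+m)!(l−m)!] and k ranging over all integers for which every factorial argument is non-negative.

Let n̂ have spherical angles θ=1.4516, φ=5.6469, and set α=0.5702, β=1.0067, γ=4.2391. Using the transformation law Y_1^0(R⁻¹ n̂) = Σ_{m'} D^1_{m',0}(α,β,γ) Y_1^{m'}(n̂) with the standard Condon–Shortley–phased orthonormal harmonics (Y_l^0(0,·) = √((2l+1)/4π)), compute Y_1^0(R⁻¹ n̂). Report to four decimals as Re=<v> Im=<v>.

Re=0.1771 Im=0.0000

Need the full column D^1_{m',0} for m'=−1..1 at α=0.5702, β=1.0067, γ=4.2391.
cos(β/2)=0.875972, sin(β/2)=0.482363
d^1_{-1,0}: single k=1 term ⇒ +0.597556;  D = +0.503019+0.322561i
d^1_{0,0}: k∈[0..1] ⇒ +0.767326 -0.232674 = +0.534652;  D = +0.534652+0.000000i
d^1_{1,0}: single k=0 term ⇒ -0.597556;  D = -0.503019+0.322561i
Y_1^{m'}(θ=1.4516,φ=5.6469) and Σ D·Y over m':
  (+0.5030+0.3226i)·(+0.2759+0.2038i)  (+0.5347+0.0000i)·(+0.0581+0.0000i)  (-0.5030+0.3226i)·(-0.2759+0.2038i)
Y_1^0(R⁻¹ n̂) = +0.177141+0.000000i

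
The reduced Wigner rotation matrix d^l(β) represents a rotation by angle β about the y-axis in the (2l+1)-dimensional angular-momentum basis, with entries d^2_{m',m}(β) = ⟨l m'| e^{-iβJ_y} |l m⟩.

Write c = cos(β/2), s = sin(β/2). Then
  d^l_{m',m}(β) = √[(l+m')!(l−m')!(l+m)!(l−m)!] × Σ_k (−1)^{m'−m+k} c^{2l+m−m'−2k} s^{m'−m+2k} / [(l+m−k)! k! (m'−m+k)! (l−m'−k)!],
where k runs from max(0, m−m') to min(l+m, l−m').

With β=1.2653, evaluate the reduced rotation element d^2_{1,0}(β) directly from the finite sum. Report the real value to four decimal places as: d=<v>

d^2_{1,0}(β=1.2653) via Wigner's sum:
Half-angle: c=0.806463, s=0.591284. N=√(6·1·2·2)=4.898979
Admissible k: 0..1 (factorial args all ≥0)
  k=0: (−1)^1·4.8990/(2)·0.8065^3·0.5913^1 = -0.759671
  k=1: (−1)^2·4.8990/(2)·0.8065^1·0.5913^3 = +0.408365
d^2_{1,0}(1.2653) = -0.759671 +0.408365 = -0.351306

d=-0.3513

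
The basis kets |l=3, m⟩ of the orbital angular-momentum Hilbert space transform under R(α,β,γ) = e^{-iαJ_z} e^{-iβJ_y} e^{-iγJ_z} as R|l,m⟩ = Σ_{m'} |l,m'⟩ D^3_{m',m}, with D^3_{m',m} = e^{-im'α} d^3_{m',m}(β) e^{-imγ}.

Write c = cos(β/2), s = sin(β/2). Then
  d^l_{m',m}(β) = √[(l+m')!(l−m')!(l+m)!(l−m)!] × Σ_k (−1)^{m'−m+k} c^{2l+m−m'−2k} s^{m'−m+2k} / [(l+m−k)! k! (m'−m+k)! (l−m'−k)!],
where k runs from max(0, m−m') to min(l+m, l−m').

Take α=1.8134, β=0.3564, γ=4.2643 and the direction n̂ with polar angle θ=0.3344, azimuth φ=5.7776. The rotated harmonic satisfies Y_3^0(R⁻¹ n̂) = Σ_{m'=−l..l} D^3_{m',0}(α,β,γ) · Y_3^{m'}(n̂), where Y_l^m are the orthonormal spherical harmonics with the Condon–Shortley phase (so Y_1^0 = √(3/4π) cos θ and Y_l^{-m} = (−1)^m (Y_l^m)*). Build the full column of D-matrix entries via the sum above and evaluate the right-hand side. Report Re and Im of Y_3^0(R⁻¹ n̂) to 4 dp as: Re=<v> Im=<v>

Need the full column D^3_{m',0} for m'=−3..3 at α=1.8134, β=0.3564, γ=4.2643.
cos(β/2)=0.984164, sin(β/2)=0.177258
d^3_{-3,0}: single k=3 term ⇒ +0.023743;  D = +0.015795-0.017727i
d^3_{-2,0}: k∈[2..3] ⇒ +0.161452 -0.005237 = +0.156215;  D = -0.138184-0.072857i
d^3_{-1,0}: k∈[1..3] ⇒ +0.566938 -0.055174 +0.000597 = +0.512360;  D = -0.123085+0.497356i
d^3_{0,0}: k∈[0..3] ⇒ +0.908669 -0.265293 +0.008606 -0.000031 = +0.651951;  D = +0.651951+0.000000i
d^3_{1,0}: k∈[0..2] ⇒ -0.566938 +0.055174 -0.000597 = -0.512360;  D = +0.123085+0.497356i
d^3_{2,0}: k∈[0..1] ⇒ +0.161452 -0.005237 = +0.156215;  D = -0.138184+0.072857i
d^3_{3,0}: single k=0 term ⇒ -0.023743;  D = -0.015795-0.017727i
Y_3^{m'}(θ=0.3344,φ=5.7776) and Σ D·Y over m':
  (+0.0158-0.0177i)·(+0.0008+0.0147i)  (-0.1382-0.0729i)·(+0.0552+0.0881i)  (-0.1231+0.4974i)·(+0.3212+0.1778i)  (+0.6520+0.0000i)·(+0.5152+0.0000i)  (+0.1231+0.4974i)·(-0.3212+0.1778i)  (-0.1382+0.0729i)·(+0.0552-0.0881i)  (-0.0158-0.0177i)·(-0.0008+0.0147i)
Y_3^0(R⁻¹ n̂) = +0.078039+0.000000i

Re=0.0780 Im=0.0000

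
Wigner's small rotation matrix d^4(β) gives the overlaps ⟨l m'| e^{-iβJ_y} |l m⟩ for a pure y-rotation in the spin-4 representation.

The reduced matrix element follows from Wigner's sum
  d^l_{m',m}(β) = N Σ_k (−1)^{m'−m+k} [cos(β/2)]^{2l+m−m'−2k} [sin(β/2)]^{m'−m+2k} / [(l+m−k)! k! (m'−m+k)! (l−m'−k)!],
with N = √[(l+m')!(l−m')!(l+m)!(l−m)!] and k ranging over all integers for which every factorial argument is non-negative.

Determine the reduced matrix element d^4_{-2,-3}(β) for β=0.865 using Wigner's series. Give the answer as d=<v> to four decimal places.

d^4_{-2,-3}(β=0.865) via Wigner's sum:
Half-angle: c=0.907921, s=0.419142. N=√(2·720·1·5040)=2693.993318
The bounds max(0,m−m')=0 and min(l+m,l−m')=1 give 2 terms
  k=0: (−1)^1·2693.9933/(720)·0.9079^7·0.4191^1 = -0.797555
  k=1: (−1)^2·2693.9933/(240)·0.9079^5·0.4191^3 = +0.509927
d^4_{-2,-3}(0.865) = -0.797555 +0.509927 = -0.287628

d=-0.2876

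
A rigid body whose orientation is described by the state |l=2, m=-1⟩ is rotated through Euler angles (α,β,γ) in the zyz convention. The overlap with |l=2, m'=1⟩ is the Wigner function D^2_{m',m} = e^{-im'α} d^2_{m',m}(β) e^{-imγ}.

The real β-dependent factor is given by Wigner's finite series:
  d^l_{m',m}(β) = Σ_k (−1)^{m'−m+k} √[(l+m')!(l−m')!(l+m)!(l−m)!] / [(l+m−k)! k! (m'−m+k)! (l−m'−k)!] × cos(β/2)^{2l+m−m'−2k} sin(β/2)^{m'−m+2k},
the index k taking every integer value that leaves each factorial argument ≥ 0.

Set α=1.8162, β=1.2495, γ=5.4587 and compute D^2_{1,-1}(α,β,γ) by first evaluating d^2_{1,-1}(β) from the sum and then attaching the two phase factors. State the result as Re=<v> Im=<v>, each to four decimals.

Split into d^2_{1,-1}(β=1.2495) × two z-phases.
Half-angle: c=0.811109, s=0.584895. N=√(6·1·1·6)=6.000000
The bounds max(0,m−m')=0 and min(l+m,l−m')=1 give 2 terms
  k=0: (−1)^2·6.0000/(2)·0.8111^2·0.5849^2 = +0.675204
  k=1: (−1)^3·6.0000/(6)·0.8111^0·0.5849^4 = -0.117033
d^2_{1,-1}(1.2495) = +0.675204 -0.117033 = +0.558171
Phases: e^{-i·(1)·1.8162}=-0.242948-0.970039i, e^{-i·(-1)·5.4587}=+0.678935-0.734198i ⇒ D=-0.489598-0.268046i

Re=-0.4896 Im=-0.2680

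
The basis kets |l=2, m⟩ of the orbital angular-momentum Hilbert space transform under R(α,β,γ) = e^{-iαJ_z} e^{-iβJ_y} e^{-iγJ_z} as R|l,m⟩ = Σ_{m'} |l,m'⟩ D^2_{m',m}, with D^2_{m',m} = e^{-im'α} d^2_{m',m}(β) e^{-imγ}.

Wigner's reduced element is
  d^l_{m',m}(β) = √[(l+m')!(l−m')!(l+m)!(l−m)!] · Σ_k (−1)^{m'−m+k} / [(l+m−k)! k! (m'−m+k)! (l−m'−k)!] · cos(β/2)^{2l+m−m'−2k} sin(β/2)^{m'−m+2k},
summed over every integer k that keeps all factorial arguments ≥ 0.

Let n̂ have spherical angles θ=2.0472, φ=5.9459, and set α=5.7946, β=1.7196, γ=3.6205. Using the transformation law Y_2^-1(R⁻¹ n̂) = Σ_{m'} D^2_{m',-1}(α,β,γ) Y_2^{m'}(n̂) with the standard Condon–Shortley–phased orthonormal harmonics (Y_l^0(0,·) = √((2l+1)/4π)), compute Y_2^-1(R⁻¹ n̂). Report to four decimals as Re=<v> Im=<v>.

Need the full column D^2_{m',-1} for m'=−2..2 at α=5.7946, β=1.7196, γ=3.6205.
cos(β/2)=0.652589, sin(β/2)=0.757712
d^2_{-2,-1}: single k=1 term ⇒ +0.421166;  D = -0.369958+0.201276i
d^2_{-1,-1}: k∈[0..1] ⇒ +0.181367 -0.733515 = -0.552148;  D = +0.552122-0.005344i
d^2_{0,-1}: k∈[0..1] ⇒ -0.515821 +0.695389 = +0.179568;  D = -0.159367-0.082747i
d^2_{1,-1}: k∈[0..1] ⇒ +0.733515 -0.329622 = +0.403893;  D = -0.229155-0.332592i
d^2_{2,-1}: single k=0 term ⇒ -0.567783;  D = +0.064992+0.564051i
Y_2^{m'}(θ=2.0472,φ=5.9459) and Σ D·Y over m':
  (-0.3700+0.2013i)·(+0.2382+0.1905i)  (+0.5521-0.0053i)·(-0.2971-0.1042i)  (-0.1594-0.0827i)·(-0.1164+0.0000i)  (-0.2292-0.3326i)·(+0.2971-0.1042i)  (+0.0650+0.5641i)·(+0.2382-0.1905i)
Y_2^-1(R⁻¹ n̂) = -0.252305-0.021781i

Re=-0.2523 Im=-0.0218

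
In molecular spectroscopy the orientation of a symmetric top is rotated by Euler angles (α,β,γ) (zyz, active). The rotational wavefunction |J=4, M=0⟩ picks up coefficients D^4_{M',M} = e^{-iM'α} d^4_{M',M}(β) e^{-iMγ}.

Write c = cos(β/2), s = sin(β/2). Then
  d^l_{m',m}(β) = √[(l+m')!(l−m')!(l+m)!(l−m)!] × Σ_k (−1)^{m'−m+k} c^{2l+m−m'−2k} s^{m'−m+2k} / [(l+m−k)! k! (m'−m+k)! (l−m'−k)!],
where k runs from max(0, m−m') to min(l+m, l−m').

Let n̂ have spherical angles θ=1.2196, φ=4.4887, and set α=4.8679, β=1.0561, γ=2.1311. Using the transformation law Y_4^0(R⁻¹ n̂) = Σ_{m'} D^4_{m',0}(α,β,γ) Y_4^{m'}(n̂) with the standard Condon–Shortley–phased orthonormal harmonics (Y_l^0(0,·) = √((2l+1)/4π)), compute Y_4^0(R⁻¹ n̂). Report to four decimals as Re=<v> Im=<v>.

Re=0.3338 Im=0.0000

Need the full column D^4_{m',0} for m'=−4..4 at α=4.8679, β=1.0561, γ=2.1311.
cos(β/2)=0.863791, sin(β/2)=0.503850
d^4_{-4,0}: single k=4 term ⇒ +0.300185;  D = +0.243957+0.174917i
d^4_{-3,0}: k∈[3..4] ⇒ +0.727799 -0.247626 = +0.480173;  D = -0.215978+0.428858i
d^4_{-2,0}: k∈[2..4] ⇒ +1.000406 -0.907674 +0.115810 = +0.208542;  D = -0.198537-0.063821i
d^4_{-1,0}: k∈[1..4] ⇒ +0.808496 -1.650493 +0.561563 -0.031844 = -0.312279;  D = -0.048367+0.308510i
d^4_{0,0}: k∈[0..4] ⇒ +0.309935 -1.687233 +1.291643 -0.195319 +0.004153 = -0.276821;  D = -0.276821+0.000000i
d^4_{1,0}: k∈[0..3] ⇒ -0.808496 +1.650493 -0.561563 +0.031844 = +0.312279;  D = +0.048367+0.308510i
d^4_{2,0}: k∈[0..2] ⇒ +1.000406 -0.907674 +0.115810 = +0.208542;  D = -0.198537+0.063821i
d^4_{3,0}: k∈[0..1] ⇒ -0.727799 +0.247626 = -0.480173;  D = +0.215978+0.428858i
d^4_{4,0}: single k=0 term ⇒ +0.300185;  D = +0.243957-0.174917i
Y_4^{m'}(θ=1.2196,φ=4.4887) and Σ D·Y over m':
  (+0.2440+0.1749i)·(+0.2152+0.2683i)  (-0.2160+0.4289i)·(+0.2217-0.2792i)  (-0.1985-0.0638i)·(+0.0456+0.0219i)  (-0.0484+0.3085i)·(+0.0736-0.3236i)  (-0.2768+0.0000i)·(-0.0064+0.0000i)  (+0.0484+0.3085i)·(-0.0736-0.3236i)  (-0.1985+0.0638i)·(+0.0456-0.0219i)  (+0.2160+0.4289i)·(-0.2217-0.2792i)  (+0.2440-0.1749i)·(+0.2152-0.2683i)
Y_4^0(R⁻¹ n̂) = +0.333831+0.000000i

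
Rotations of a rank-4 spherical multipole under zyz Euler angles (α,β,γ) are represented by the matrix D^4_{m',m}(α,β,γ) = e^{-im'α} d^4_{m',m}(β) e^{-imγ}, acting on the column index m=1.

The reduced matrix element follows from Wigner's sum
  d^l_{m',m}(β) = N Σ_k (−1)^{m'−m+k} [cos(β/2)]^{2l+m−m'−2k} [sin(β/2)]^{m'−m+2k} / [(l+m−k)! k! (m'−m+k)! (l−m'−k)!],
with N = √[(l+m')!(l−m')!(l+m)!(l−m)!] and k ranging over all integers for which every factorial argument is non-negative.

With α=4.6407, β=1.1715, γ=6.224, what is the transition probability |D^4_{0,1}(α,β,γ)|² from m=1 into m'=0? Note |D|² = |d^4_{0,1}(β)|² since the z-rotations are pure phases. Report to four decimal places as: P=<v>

First d^4_{0,1}(β=1.1715), then the phase factors e^{-i(0)α} and e^{-i(1)γ}:
With c≡cos(β/2)=0.833298 and s≡sin(β/2)=0.552825, N=[24·24·120·6]^{1/2}=643.987578
The bounds max(0,m−m')=1 and min(l+m,l−m')=4 give 4 terms
  k=1: (−1)^0·643.9876/(144)·0.8333^7·0.5528^1 = +0.689769
  k=2: (−1)^1·643.9876/(24)·0.8333^5·0.5528^3 = -1.821499
  k=3: (−1)^2·643.9876/(24)·0.8333^3·0.5528^5 = +0.801684
  k=4: (−1)^3·643.9876/(144)·0.8333^1·0.5528^7 = -0.058807
d^4_{0,1}(1.1715) = +0.689769 -1.821499 +0.801684 -0.058807 = -0.388853
|D^4_{0,1}|² = |d^4_{0,1}(β)|² = (-0.388853)² = 0.151207 (the z-rotation phases have unit modulus)

P=0.1512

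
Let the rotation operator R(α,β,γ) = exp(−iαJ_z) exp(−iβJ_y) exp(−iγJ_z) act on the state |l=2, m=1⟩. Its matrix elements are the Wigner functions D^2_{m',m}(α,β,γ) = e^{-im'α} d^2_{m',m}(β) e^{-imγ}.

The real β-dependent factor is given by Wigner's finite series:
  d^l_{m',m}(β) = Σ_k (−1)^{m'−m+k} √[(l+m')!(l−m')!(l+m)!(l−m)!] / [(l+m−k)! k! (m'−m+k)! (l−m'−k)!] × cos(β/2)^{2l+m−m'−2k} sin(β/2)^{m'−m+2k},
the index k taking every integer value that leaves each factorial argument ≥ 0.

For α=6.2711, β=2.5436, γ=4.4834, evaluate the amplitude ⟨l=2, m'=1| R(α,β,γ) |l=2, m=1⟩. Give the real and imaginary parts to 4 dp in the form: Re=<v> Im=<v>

D^2_{1,1}(6.2711,2.5436,4.4834) = e^{-i·1·6.2711}·d^2_{1,1}(2.5436)·e^{-i·1·4.4834}. Compute d first:
Half-angle: c=0.294561, s=0.955633. N=√(6·1·6·1)=6.000000
The bounds max(0,m−m')=0 and min(l+m,l−m')=1 give 2 terms
  k=0: (−1)^0·6.0000/(6)·0.2946^4·0.9556^0 = +0.007528
  k=1: (−1)^1·6.0000/(2)·0.2946^2·0.9556^2 = -0.237714
d^2_{1,1}(2.5436) = +0.007528 -0.237714 = -0.230185
Phases: e^{-i·(1)·6.2711}=+0.999927+0.012085i, e^{-i·(1)·4.4834}=-0.226993+0.973896i ⇒ D=+0.054956-0.223529i

Re=0.0550 Im=-0.2235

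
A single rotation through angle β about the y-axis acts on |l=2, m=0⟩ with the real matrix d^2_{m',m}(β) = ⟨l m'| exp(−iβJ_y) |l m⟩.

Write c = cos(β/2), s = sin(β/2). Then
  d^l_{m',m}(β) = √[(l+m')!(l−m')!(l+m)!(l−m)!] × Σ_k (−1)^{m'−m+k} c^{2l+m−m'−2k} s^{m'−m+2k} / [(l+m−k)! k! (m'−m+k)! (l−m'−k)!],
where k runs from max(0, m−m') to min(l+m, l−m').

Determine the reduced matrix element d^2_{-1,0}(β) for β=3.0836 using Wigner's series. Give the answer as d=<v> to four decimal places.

d^2_{-1,0}(β=3.0836) via Wigner's sum:
Half-angle: c=0.028992, s=0.999580. N=√(1·6·2·2)=4.898979
k∈{1,2} keeps every argument non-negative
  k=1: (−1)^0·4.8990/(2)·0.0290^3·0.9996^1 = +0.000060
  k=2: (−1)^1·4.8990/(2)·0.0290^1·0.9996^3 = -0.070927
d^2_{-1,0}(3.0836) = +0.000060 -0.070927 = -0.070867

d=-0.0709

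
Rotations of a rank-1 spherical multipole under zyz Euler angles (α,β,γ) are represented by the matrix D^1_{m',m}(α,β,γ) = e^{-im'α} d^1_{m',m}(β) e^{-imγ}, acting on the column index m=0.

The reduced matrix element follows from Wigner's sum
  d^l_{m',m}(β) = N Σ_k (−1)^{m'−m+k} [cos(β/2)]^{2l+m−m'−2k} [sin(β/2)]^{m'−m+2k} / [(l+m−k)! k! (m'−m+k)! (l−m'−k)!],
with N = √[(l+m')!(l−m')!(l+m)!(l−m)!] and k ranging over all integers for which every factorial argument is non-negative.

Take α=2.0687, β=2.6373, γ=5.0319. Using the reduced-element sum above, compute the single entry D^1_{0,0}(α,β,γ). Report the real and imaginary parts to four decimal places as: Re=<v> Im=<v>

D^1_{0,0}(2.0687,2.6373,5.0319) = e^{-i·0·2.0687}·d^1_{0,0}(2.6373)·e^{-i·0·5.0319}. Compute d first:
Half-angle: c=0.249483, s=0.968379. N=√(1·1·1·1)=1.000000
k∈{0,1} keeps every argument non-negative
  k=0: (−1)^0·1.0000/(1)·0.2495^2·0.9684^0 = +0.062242
  k=1: (−1)^1·1.0000/(1)·0.2495^0·0.9684^2 = -0.937758
d^1_{0,0}(2.6373) = +0.062242 -0.937758 = -0.875516
D = (+1.000000+0.000000i)·(-0.875516)·(+1.000000+0.000000i) = -0.875516+0.000000i

Re=-0.8755 Im=0.0000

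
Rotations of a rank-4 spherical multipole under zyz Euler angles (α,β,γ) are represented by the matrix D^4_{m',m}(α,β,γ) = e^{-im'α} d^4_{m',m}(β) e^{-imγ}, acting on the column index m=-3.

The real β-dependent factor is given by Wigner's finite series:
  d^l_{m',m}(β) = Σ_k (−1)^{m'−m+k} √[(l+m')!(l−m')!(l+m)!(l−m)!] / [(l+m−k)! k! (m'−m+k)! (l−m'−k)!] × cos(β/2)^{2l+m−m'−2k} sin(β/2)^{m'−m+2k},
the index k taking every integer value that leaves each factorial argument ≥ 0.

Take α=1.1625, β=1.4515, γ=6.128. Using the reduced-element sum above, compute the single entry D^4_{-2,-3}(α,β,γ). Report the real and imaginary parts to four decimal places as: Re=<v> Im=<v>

Split into d^4_{-2,-3}(β=1.4515) × two z-phases.
c=cos(1.4515/2)=0.748002, s=sin(1.4515/2)=0.663697; N=√[2·720·1·5040]=2693.993318
k∈{0,1} keeps every argument non-negative
  k=0: (−1)^1·2693.9933/(720)·0.7480^7·0.6637^1 = -0.325351
  k=1: (−1)^2·2693.9933/(240)·0.7480^5·0.6637^3 = +0.768436
d^4_{-2,-3}(1.4515) = -0.325351 +0.768436 = +0.443084
Attach z-rotation phases: D = e^{-i(-2)(1.1625)}·(+0.443084)·e^{-i(-3)(6.128)} = -0.126127+0.424754i

Re=-0.1261 Im=0.4248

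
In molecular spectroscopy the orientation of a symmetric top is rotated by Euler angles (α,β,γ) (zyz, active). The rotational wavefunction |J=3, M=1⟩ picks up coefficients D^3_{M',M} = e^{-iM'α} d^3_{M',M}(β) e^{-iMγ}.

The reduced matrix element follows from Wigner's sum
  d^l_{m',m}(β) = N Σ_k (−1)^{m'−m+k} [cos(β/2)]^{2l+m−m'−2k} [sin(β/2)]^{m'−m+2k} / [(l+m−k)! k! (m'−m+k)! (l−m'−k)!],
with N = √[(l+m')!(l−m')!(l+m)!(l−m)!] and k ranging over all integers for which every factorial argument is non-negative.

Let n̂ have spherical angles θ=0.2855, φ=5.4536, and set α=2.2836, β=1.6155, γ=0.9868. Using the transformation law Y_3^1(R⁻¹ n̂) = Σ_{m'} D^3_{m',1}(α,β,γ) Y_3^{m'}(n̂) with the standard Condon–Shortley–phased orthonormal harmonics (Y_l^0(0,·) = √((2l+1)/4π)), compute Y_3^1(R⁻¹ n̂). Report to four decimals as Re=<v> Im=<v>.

Need the full column D^3_{m',1} for m'=−3..3 at α=2.2836, β=1.6155, γ=0.9868.
cos(β/2)=0.691126, sin(β/2)=0.722734
d^3_{-3,1}: single k=4 term ⇒ +0.504748;  D = +0.461047-0.205441i
d^3_{-2,1}: k∈[3..4] ⇒ +0.788202 -0.430973 = +0.357230;  D = -0.323385-0.151773i
d^3_{-1,1}: k∈[2..4] ⇒ +0.715053 -1.042602 +0.142518 = -0.185032;  D = -0.050066-0.178129i
d^3_{0,1}: k∈[1..3] ⇒ +0.394781 -1.295149 +0.472107 = -0.428261;  D = -0.236127+0.357283i
d^3_{1,1}: k∈[0..2] ⇒ +0.108979 -0.953403 +0.781952 = -0.062472;  D = +0.061955-0.008025i
d^3_{2,1}: k∈[0..1] ⇒ -0.360384 +0.788202 = +0.427818;  D = +0.319031+0.285039i
d^3_{3,1}: single k=0 term ⇒ +0.461564;  D = +0.007561-0.461502i
Y_3^{m'}(θ=0.2855,φ=5.4536) and Σ D·Y over m':
  (+0.4610-0.2054i)·(-0.0074+0.0057i)  (-0.3234-0.1518i)·(-0.0069+0.0775i)  (-0.0501-0.1781i)·(+0.2214+0.2419i)  (-0.2361+0.3573i)·(+0.5741+0.0000i)  (+0.0620-0.0080i)·(-0.2214+0.2419i)  (+0.3190+0.2850i)·(-0.0069-0.0775i)  (+0.0076-0.4615i)·(+0.0074+0.0057i)
Y_3^1(R⁻¹ n̂) = -0.081045+0.120403i

Re=-0.0810 Im=0.1204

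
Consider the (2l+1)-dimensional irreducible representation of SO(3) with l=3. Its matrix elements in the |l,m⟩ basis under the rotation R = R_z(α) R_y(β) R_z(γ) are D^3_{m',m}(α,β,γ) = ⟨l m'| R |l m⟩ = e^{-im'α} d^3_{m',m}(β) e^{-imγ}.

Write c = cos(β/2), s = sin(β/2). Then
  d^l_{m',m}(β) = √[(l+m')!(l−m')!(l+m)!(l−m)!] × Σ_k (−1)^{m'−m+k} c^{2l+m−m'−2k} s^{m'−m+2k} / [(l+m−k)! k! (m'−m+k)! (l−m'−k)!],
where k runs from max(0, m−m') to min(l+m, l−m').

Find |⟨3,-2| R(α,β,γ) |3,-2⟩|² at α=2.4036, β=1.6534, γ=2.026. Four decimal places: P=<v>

First d^3_{-2,-2}(β=1.6534), then the phase factors e^{-i(-2)α} and e^{-i(-2)γ}:
With c≡cos(β/2)=0.677307 and s≡sin(β/2)=0.735700, N=[1·120·1·120]^{1/2}=120.000000
k: max(0,(-2)−(-2))=0 … min(3+(-2),3−(-2))=1
  k=0: (−1)^0·120.0000/(120)·0.6773^6·0.7357^0 = +0.096542
  k=1: (−1)^1·120.0000/(24)·0.6773^4·0.7357^2 = -0.569528
d^3_{-2,-2}(1.6534) = +0.096542 -0.569528 = -0.472986
|D^3_{-2,-2}|² = |d^3_{-2,-2}(β)|² = (-0.472986)² = 0.223716 (the z-rotation phases have unit modulus)

P=0.2237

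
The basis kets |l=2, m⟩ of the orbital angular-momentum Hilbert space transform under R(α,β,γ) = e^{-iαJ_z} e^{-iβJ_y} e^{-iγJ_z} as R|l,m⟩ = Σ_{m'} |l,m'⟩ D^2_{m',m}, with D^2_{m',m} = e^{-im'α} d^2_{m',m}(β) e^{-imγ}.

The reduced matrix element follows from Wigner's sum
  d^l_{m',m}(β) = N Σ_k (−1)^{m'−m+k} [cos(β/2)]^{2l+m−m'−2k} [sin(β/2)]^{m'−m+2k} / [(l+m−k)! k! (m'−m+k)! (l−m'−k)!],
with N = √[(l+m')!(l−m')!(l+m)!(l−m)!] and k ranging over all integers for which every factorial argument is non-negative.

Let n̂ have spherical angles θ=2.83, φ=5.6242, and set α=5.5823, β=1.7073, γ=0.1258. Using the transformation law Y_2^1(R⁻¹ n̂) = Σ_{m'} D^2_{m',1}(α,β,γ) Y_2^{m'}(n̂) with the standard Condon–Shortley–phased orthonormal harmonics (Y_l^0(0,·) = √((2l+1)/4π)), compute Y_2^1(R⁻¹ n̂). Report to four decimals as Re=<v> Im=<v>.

Re=-0.2996 Im=0.0336

Need the full column D^2_{m',1} for m'=−2..2 at α=5.5823, β=1.7073, γ=0.1258.
cos(β/2)=0.657237, sin(β/2)=0.753684
d^2_{-2,1}: single k=3 term ⇒ +0.562756;  D = +0.024318-0.562230i
d^2_{-1,1}: k∈[2..3] ⇒ +0.736112 -0.322670 = +0.413442;  D = +0.280032-0.304165i
d^2_{0,1}: k∈[1..2] ⇒ +0.524119 -0.689233 = -0.165113;  D = -0.163808+0.020716i
d^2_{1,1}: k∈[0..1] ⇒ +0.186589 -0.736112 = -0.549522;  D = -0.461129-0.298889i
d^2_{2,1}: single k=0 term ⇒ -0.427942;  D = -0.124348-0.409477i
Y_2^{m'}(θ=2.83,φ=5.6242) and Σ D·Y over m':
  (+0.0243-0.5622i)·(+0.0091+0.0352i)  (+0.2800-0.3042i)·(-0.1782-0.1380i)  (-0.1638+0.0207i)·(+0.5419+0.0000i)  (-0.4611-0.2989i)·(+0.1782-0.1380i)  (-0.1243-0.4095i)·(+0.0091-0.0352i)
Y_2^1(R⁻¹ n̂) = -0.299646+0.033566i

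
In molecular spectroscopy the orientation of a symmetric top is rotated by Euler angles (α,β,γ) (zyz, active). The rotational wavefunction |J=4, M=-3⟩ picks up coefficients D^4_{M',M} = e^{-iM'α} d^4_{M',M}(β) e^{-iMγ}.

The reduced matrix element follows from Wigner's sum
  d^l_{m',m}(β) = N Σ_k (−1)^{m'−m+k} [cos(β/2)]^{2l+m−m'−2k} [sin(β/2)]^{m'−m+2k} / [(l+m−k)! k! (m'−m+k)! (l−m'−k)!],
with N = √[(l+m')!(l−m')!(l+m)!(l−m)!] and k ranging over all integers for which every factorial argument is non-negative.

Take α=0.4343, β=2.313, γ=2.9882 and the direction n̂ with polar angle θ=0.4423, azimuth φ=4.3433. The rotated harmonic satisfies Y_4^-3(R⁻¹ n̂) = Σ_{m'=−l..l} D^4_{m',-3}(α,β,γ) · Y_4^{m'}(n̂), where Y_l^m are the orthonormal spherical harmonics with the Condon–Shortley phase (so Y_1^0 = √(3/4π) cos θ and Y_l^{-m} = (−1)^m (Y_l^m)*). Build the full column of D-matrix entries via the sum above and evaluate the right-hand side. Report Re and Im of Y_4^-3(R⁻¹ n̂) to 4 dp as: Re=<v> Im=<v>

Re=0.0986 Im=0.1392

Need the full column D^4_{m',-3} for m'=−4..4 at α=0.4343, β=2.313, γ=2.9882.
cos(β/2)=0.402546, sin(β/2)=0.915400
d^4_{-4,-3}: single k=1 term ⇒ +0.004435;  D = -0.001284-0.004245i
d^4_{-3,-3}: k∈[0..1] ⇒ +0.000689 -0.024958 = -0.024269;  D = +0.016149+0.018116i
d^4_{-2,-3}: k∈[0..1] ⇒ -0.005867 +0.091011 = +0.085145;  D = -0.078141-0.033816i
d^4_{-1,-3}: k∈[0..1] ⇒ +0.028300 -0.243907 = -0.215607;  D = +0.215535-0.005579i
d^4_{0,-3}: k∈[0..1] ⇒ -0.095934 +0.496094 = +0.400160;  D = -0.358533+0.177714i
d^4_{1,-3}: k∈[0..1] ⇒ +0.243907 -0.756774 = -0.512867;  D = +0.321017-0.399976i
d^4_{2,-3}: k∈[0..1] ⇒ -0.470636 +0.811251 = +0.340614;  D = -0.081633+0.330688i
d^4_{3,-3}: k∈[0..1] ⇒ +0.667412 -0.493045 = +0.174367;  D = +0.033321+0.171153i
d^4_{4,-3}: single k=0 term ⇒ -0.613248;  D = -0.359596-0.496753i
Y_4^{m'}(θ=0.4423,φ=4.3433) and Σ D·Y over m':
  (-0.0013-0.0042i)·(+0.0014+0.0148i)  (+0.0161+0.0181i)·(+0.0793-0.0397i)  (-0.0781-0.0338i)·(-0.2139-0.1946i)  (+0.2155-0.0056i)·(-0.1794+0.4638i)  (-0.3585+0.1777i)·(+0.1954+0.0000i)  (+0.3210-0.4000i)·(+0.1794+0.4638i)  (-0.0816+0.3307i)·(-0.2139+0.1946i)  (+0.0333+0.1712i)·(-0.0793-0.0397i)  (-0.3596-0.4968i)·(+0.0014-0.0148i)
Y_4^-3(R⁻¹ n̂) = +0.098607+0.139152i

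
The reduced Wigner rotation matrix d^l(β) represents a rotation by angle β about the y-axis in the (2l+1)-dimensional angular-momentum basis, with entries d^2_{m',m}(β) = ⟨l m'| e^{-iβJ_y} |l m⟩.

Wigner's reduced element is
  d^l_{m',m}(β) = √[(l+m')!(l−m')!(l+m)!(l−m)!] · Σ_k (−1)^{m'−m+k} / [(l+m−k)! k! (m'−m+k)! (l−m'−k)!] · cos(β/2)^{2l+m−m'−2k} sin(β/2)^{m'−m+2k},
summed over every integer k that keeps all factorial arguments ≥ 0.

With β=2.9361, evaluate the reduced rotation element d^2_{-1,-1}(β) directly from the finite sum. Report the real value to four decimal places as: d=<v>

d=-0.0311

d^2_{-1,-1}(β=2.9361) via Wigner's sum:
c=cos(2.9361/2)=0.102566, s=sin(2.9361/2)=0.994726; N=√[1·6·1·6]=6.000000
The bounds max(0,m−m')=0 and min(l+m,l−m')=1 give 2 terms
  k=0: (−1)^0·6.0000/(6)·0.1026^4·0.9947^0 = +0.000111
  k=1: (−1)^1·6.0000/(2)·0.1026^2·0.9947^2 = -0.031227
d^2_{-1,-1}(2.9361) = +0.000111 -0.031227 = -0.031116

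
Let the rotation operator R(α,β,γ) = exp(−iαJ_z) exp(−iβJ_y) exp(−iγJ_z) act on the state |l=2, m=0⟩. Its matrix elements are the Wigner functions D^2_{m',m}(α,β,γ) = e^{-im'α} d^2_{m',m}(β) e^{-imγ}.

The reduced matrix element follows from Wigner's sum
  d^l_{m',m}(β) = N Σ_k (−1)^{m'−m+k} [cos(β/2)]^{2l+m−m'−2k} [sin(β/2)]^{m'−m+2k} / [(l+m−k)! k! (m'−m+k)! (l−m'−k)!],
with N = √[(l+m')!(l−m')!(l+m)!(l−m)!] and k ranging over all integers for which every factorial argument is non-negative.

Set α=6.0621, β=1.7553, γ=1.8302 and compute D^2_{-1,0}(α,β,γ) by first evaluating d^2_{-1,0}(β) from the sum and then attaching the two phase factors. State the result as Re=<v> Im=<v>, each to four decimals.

First d^2_{-1,0}(β=1.7553), then the phase factors e^{-i(-1)α} and e^{-i(0)γ}:
With c≡cos(β/2)=0.638961 and s≡sin(β/2)=0.769239, N=[1·6·2·2]^{1/2}=4.898979
k∈{1,2} keeps every argument non-negative
  k=1: (−1)^0·4.8990/(2)·0.6390^3·0.7692^1 = +0.491541
  k=2: (−1)^1·4.8990/(2)·0.6390^1·0.7692^3 = -0.712417
d^2_{-1,0}(1.7553) = +0.491541 -0.712417 = -0.220876
Phases: e^{-i·(-1)·6.0621}=+0.975660-0.219289i, e^{-i·(0)·1.8302}=+1.000000+0.000000i ⇒ D=-0.215500+0.048436i

Re=-0.2155 Im=0.0484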